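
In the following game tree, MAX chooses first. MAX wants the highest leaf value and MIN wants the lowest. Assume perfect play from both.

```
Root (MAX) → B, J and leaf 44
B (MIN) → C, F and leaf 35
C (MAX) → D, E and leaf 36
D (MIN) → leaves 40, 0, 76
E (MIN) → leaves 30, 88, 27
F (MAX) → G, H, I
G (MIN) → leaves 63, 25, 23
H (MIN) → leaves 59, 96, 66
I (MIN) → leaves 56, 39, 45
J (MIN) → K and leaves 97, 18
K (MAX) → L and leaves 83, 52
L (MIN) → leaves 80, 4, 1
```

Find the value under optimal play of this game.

D (MIN): min(40, 0, 76) = 0
E (MIN): min(30, 88, 27) = 27
C (MAX): max(0, 27, 36) = 36
G (MIN): min(63, 25, 23) = 23
H (MIN): min(59, 96, 66) = 59
I (MIN): min(56, 39, 45) = 39
F (MAX): max(23, 59, 39) = 59
B (MIN): min(36, 59, 35) = 35
L (MIN): min(80, 4, 1) = 1
K (MAX): max(1, 83, 52) = 83
J (MIN): min(83, 97, 18) = 18
Root (MAX): max(35, 18, 44) = 44

44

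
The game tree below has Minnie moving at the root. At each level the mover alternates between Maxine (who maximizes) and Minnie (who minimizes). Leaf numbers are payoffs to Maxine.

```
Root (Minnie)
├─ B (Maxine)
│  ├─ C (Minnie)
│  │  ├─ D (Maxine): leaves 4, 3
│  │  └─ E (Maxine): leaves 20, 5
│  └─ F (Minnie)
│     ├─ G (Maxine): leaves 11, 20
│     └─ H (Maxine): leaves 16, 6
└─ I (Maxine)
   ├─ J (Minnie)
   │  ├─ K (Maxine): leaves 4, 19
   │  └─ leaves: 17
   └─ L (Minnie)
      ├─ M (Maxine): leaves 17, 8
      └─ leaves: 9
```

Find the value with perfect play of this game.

D (Maxine): max(4, 3) = 4
E (Maxine): max(20, 5) = 20
C (Minnie): min(4, 20) = 4
G (Maxine): max(11, 20) = 20
H (Maxine): max(16, 6) = 16
F (Minnie): min(20, 16) = 16
B (Maxine): max(4, 16) = 16
K (Maxine): max(4, 19) = 19
J (Minnie): min(19, 17) = 17
M (Maxine): max(17, 8) = 17
L (Minnie): min(17, 9) = 9
I (Maxine): max(17, 9) = 17
Root (Minnie): min(16, 17) = 16

16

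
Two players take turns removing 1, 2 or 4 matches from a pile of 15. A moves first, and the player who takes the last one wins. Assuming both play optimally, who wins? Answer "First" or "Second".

Second

W/L table (W = player to move can force a win):
i:   0  1  2  3  4  5  6  7  8  9 10 11 12 13 14 15
     L  W  W  L  W  W  L  W  W  L  W  W  L  W  W  L
Position 15 is L, so the second player wins.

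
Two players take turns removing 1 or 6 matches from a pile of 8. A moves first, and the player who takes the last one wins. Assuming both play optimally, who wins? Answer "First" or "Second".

Compute winning (W) and losing (L) positions by backward induction:
i:   0  1  2  3  4  5  6  7  8
     L  W  L  W  L  W  W  L  W
Position 8 is W, so the first player wins.

First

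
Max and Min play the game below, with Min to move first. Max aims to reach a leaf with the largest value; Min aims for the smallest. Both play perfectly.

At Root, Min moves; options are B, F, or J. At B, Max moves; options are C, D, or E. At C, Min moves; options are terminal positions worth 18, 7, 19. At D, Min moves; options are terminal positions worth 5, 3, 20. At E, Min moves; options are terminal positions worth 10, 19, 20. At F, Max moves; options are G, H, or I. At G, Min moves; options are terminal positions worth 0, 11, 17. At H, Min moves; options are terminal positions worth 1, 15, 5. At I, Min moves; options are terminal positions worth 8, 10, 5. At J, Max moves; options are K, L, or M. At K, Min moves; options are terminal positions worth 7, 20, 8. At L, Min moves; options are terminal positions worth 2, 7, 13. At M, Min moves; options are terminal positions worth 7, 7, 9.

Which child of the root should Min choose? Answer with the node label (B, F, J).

C (Min): min(18, 7, 19) = 7
D (Min): min(5, 3, 20) = 3
E (Min): min(10, 19, 20) = 10
B (Max): max(7, 3, 10) = 10
G (Min): min(0, 11, 17) = 0
H (Min): min(1, 15, 5) = 1
I (Min): min(8, 10, 5) = 5
F (Max): max(0, 1, 5) = 5
K (Min): min(7, 20, 8) = 7
L (Min): min(2, 7, 13) = 2
M (Min): min(7, 7, 9) = 7
J (Max): max(7, 2, 7) = 7
Root (Min): min(10, 5, 7) = 5
Min picks the child with the lowest value: F (value 5).

F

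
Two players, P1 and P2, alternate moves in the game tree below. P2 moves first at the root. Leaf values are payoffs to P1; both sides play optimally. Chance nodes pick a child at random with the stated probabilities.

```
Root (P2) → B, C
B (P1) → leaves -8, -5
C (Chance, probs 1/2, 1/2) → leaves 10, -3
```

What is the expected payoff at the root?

-5

B (P1): max(-8, -5) = -5
C (Chance): 1/2·10 + 1/2·-3 = 3.5
Root (P2): min(-5, 3.5) = -5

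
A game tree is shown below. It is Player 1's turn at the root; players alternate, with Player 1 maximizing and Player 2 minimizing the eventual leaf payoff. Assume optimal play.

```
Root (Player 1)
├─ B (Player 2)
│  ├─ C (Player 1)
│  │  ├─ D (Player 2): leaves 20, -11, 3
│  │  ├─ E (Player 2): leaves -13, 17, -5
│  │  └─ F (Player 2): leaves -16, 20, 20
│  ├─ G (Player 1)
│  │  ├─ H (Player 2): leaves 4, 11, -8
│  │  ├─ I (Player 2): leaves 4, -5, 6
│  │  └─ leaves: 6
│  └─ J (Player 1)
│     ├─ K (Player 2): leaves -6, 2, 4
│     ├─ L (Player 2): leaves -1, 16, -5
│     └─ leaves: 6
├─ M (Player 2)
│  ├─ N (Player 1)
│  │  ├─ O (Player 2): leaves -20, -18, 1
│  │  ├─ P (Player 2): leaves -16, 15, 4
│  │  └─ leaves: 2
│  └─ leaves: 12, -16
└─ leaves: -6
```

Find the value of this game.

D (Player 2): min(20, -11, 3) = -11
E (Player 2): min(-13, 17, -5) = -13
F (Player 2): min(-16, 20, 20) = -16
C (Player 1): max(-11, -13, -16) = -11
H (Player 2): min(4, 11, -8) = -8
I (Player 2): min(4, -5, 6) = -5
G (Player 1): max(-8, -5, 6) = 6
K (Player 2): min(-6, 2, 4) = -6
L (Player 2): min(-1, 16, -5) = -5
J (Player 1): max(-6, -5, 6) = 6
B (Player 2): min(-11, 6, 6) = -11
O (Player 2): min(-20, -18, 1) = -20
P (Player 2): min(-16, 15, 4) = -16
N (Player 1): max(-20, -16, 2) = 2
M (Player 2): min(2, 12, -16) = -16
Root (Player 1): max(-11, -16, -6) = -6

-6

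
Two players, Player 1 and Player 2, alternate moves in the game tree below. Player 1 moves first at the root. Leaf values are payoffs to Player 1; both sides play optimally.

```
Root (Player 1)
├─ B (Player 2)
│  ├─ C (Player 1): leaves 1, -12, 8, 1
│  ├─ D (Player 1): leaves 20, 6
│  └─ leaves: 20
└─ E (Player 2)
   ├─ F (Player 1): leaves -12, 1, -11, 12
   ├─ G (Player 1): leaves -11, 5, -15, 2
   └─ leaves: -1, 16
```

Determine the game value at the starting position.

8

C (Player 1): max(1, -12, 8, 1) = 8
D (Player 1): max(20, 6) = 20
B (Player 2): min(8, 20, 20) = 8
F (Player 1): max(-12, 1, -11, 12) = 12
G (Player 1): max(-11, 5, -15, 2) = 5
E (Player 2): min(12, 5, -1, 16) = -1
Root (Player 1): max(8, -1) = 8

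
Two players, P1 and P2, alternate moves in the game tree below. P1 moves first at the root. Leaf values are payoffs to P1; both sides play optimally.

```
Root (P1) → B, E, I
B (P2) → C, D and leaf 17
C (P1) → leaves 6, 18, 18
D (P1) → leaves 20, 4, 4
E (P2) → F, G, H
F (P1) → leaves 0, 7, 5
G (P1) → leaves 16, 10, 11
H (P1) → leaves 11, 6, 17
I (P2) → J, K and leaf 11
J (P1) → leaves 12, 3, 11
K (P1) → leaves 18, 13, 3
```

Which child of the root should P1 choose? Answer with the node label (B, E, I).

B

C (P1): max(6, 18, 18) = 18
D (P1): max(20, 4, 4) = 20
B (P2): min(18, 20, 17) = 17
F (P1): max(0, 7, 5) = 7
G (P1): max(16, 10, 11) = 16
H (P1): max(11, 6, 17) = 17
E (P2): min(7, 16, 17) = 7
J (P1): max(12, 3, 11) = 12
K (P1): max(18, 13, 3) = 18
I (P2): min(12, 18, 11) = 11
Root (P1): max(17, 7, 11) = 17
P1 picks the child with the highest value: B (value 17).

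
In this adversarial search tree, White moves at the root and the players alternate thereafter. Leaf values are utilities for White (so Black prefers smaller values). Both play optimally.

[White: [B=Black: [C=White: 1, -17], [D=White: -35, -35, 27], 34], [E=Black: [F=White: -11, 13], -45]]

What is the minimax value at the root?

C (White): max(1, -17) = 1
D (White): max(-35, -35, 27) = 27
B (Black): min(1, 27, 34) = 1
F (White): max(-11, 13) = 13
E (Black): min(13, -45) = -45
Root (White): max(1, -45) = 1

1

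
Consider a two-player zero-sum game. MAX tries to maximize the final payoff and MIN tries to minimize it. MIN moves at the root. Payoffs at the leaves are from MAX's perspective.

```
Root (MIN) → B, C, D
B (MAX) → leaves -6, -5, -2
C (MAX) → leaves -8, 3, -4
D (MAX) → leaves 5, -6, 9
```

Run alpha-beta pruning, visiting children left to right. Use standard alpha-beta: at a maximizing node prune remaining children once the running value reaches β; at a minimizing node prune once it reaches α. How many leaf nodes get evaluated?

B [α=-∞,β=+∞]: v=-2
C [α=-∞,β=-2]: v=3 after child 2 ≥ β → β-cutoff, skip 1
D [α=-∞,β=-2]: v=5 after child 1 ≥ β → β-cutoff, skip 2
Root [α=-∞,β=+∞]: v=-2
Leaves evaluated: 6 of 9.

6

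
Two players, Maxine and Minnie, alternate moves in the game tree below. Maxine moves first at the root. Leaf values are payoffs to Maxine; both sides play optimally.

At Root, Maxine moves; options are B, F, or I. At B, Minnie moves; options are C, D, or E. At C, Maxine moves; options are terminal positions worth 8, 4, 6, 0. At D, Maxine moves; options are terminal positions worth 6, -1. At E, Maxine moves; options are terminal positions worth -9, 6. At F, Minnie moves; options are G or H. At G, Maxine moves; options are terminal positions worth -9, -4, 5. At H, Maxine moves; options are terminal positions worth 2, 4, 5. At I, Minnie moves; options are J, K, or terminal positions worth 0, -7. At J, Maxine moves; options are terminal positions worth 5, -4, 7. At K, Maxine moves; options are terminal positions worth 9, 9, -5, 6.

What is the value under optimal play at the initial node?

6

C (Maxine): max(8, 4, 6, 0) = 8
D (Maxine): max(6, -1) = 6
E (Maxine): max(-9, 6) = 6
B (Minnie): min(8, 6, 6) = 6
G (Maxine): max(-9, -4, 5) = 5
H (Maxine): max(2, 4, 5) = 5
F (Minnie): min(5, 5) = 5
J (Maxine): max(5, -4, 7) = 7
K (Maxine): max(9, 9, -5, 6) = 9
I (Minnie): min(7, 9, 0, -7) = -7
Root (Maxine): max(6, 5, -7) = 6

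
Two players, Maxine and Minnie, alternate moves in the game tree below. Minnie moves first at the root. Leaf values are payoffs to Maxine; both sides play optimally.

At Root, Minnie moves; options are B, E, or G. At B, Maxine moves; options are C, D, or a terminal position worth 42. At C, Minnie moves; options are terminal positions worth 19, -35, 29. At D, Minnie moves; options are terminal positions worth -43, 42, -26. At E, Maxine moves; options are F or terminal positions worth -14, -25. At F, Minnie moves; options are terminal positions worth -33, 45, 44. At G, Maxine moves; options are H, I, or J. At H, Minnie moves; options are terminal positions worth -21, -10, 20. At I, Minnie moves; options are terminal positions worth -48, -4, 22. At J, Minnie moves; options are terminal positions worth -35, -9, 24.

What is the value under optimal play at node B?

42

C: min(19, -35, 29) = -35
D: min(-43, 42, -26) = -43
B: max(-35, -43, 42) = 42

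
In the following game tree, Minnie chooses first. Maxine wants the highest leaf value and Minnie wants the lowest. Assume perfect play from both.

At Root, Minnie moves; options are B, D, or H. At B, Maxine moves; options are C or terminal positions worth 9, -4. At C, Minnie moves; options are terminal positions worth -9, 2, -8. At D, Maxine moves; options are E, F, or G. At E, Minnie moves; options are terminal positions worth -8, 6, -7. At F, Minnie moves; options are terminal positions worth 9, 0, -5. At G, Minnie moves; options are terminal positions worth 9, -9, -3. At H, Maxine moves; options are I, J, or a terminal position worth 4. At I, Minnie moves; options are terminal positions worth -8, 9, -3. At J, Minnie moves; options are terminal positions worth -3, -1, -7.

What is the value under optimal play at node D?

-5

E: min(-8, 6, -7) = -8
F: min(9, 0, -5) = -5
G: min(9, -9, -3) = -9
D: max(-8, -5, -9) = -5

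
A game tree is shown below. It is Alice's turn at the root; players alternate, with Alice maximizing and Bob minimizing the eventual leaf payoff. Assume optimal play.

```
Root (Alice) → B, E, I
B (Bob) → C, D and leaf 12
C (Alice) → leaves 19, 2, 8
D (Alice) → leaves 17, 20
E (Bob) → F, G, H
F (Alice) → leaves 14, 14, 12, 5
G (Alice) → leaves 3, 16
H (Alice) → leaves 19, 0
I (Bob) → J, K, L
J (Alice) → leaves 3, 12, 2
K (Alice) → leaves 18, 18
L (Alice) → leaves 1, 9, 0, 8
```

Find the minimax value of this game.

C (Alice): max(19, 2, 8) = 19
D (Alice): max(17, 20) = 20
B (Bob): min(19, 20, 12) = 12
F (Alice): max(14, 14, 12, 5) = 14
G (Alice): max(3, 16) = 16
H (Alice): max(19, 0) = 19
E (Bob): min(14, 16, 19) = 14
J (Alice): max(3, 12, 2) = 12
K (Alice): max(18, 18) = 18
L (Alice): max(1, 9, 0, 8) = 9
I (Bob): min(12, 18, 9) = 9
Root (Alice): max(12, 14, 9) = 14

14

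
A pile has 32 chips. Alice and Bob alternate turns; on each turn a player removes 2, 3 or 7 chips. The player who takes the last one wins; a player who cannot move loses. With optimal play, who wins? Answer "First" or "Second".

First

Mark each pile size as W (mover wins) or L (mover loses):
i:   0  1  2  3  4  5  6  7  8  9 10 11 12 13 14 15 16 17 18 19 20 21 22 23 24 25 26 27 28 29 30 31 32
     L  L  W  W  W  L  L  W  W  W  L  L  W  W  W  L  L  W  W  W  L  L  W  W  W  L  L  W  W  W  L  L  W
Position 32 is W, so the first player wins.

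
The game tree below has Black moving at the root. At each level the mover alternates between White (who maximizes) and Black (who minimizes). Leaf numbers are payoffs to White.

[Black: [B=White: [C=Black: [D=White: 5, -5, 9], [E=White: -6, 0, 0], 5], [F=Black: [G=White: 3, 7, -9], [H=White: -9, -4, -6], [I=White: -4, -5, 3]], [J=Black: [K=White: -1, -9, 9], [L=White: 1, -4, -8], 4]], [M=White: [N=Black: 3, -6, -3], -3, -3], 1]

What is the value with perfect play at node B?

1

D: max(5, -5, 9) = 9
E: max(-6, 0, 0) = 0
C: min(9, 0, 5) = 0
G: max(3, 7, -9) = 7
H: max(-9, -4, -6) = -4
I: max(-4, -5, 3) = 3
F: min(7, -4, 3) = -4
K: max(-1, -9, 9) = 9
L: max(1, -4, -8) = 1
J: min(9, 1, 4) = 1
B: max(0, -4, 1) = 1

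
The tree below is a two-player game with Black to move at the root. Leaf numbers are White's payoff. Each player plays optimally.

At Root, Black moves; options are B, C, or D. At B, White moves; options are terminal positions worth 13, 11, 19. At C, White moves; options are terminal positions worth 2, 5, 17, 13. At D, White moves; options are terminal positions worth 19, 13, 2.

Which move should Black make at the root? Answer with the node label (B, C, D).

B (White): max(13, 11, 19) = 19
C (White): max(2, 5, 17, 13) = 17
D (White): max(19, 13, 2) = 19
Root (Black): min(19, 17, 19) = 17
Black picks the child with the lowest value: C (value 17).

C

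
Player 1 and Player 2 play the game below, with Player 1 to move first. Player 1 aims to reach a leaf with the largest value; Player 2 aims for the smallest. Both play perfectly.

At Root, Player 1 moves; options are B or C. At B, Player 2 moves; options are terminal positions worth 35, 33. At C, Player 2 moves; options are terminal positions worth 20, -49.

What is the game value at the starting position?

B (Player 2): min(35, 33) = 33
C (Player 2): min(20, -49) = -49
Root (Player 1): max(33, -49) = 33

33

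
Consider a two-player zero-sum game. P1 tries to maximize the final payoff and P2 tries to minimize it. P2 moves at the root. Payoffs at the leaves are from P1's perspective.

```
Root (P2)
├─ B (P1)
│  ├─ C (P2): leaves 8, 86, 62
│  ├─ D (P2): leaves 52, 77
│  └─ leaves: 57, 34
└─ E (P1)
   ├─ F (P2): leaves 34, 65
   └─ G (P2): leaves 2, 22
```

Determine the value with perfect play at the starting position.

C (P2): min(8, 86, 62) = 8
D (P2): min(52, 77) = 52
B (P1): max(8, 52, 57, 34) = 57
F (P2): min(34, 65) = 34
G (P2): min(2, 22) = 2
E (P1): max(34, 2) = 34
Root (P2): min(57, 34) = 34

34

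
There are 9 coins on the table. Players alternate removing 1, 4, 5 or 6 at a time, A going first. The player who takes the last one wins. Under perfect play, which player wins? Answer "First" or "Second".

Second

Compute winning (W) and losing (L) positions by backward induction:
i:   0  1  2  3  4  5  6  7  8  9
     L  W  L  W  W  W  W  W  W  L
Position 9 is L, so the second player wins.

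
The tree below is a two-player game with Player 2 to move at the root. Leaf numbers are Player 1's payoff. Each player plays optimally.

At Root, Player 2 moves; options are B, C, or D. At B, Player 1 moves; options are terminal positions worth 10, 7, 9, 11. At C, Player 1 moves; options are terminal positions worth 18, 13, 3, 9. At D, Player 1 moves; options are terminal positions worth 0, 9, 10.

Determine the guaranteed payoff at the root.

10

B (Player 1): max(10, 7, 9, 11) = 11
C (Player 1): max(18, 13, 3, 9) = 18
D (Player 1): max(0, 9, 10) = 10
Root (Player 2): min(11, 18, 10) = 10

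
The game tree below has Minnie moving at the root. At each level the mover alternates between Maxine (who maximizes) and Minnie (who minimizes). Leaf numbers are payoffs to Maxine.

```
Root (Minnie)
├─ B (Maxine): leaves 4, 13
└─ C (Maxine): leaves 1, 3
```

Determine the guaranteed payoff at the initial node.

B (Maxine): max(4, 13) = 13
C (Maxine): max(1, 3) = 3
Root (Minnie): min(13, 3) = 3

3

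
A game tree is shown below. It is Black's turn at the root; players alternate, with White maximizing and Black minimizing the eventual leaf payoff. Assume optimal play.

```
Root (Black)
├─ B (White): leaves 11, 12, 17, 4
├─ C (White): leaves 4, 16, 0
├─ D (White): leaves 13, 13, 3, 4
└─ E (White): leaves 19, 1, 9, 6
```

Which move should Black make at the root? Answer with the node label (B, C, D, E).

B (White): max(11, 12, 17, 4) = 17
C (White): max(4, 16, 0) = 16
D (White): max(13, 13, 3, 4) = 13
E (White): max(19, 1, 9, 6) = 19
Root (Black): min(17, 16, 13, 19) = 13
Black picks the child with the lowest value: D (value 13).

D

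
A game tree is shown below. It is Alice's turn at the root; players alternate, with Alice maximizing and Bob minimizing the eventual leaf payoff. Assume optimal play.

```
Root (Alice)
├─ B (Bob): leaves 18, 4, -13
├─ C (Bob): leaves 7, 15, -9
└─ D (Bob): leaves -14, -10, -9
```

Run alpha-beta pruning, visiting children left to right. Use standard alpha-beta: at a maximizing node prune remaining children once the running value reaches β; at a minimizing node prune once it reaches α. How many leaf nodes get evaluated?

7

B [α=-∞,β=+∞]: v=-13
C [α=-13,β=+∞]: v=-9
D [α=-9,β=+∞]: v=-14 after child 1 ≤ α → α-cutoff, skip 2
Root [α=-∞,β=+∞]: v=-9
Leaves evaluated: 7 of 9.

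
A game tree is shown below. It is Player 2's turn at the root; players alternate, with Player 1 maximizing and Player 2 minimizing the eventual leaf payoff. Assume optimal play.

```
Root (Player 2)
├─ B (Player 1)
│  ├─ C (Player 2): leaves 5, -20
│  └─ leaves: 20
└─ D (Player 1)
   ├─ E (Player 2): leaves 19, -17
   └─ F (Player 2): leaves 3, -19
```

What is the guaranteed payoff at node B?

20

C: min(5, -20) = -20
B: max(-20, 20) = 20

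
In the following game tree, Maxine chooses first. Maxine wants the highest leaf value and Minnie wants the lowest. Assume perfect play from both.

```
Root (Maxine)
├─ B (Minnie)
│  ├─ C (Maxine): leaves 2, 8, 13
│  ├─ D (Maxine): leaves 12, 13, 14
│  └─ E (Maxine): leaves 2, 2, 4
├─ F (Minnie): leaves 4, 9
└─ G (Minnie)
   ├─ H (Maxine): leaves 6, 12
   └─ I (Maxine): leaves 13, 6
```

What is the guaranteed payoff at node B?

C: max(2, 8, 13) = 13
D: max(12, 13, 14) = 14
E: max(2, 2, 4) = 4
B: min(13, 14, 4) = 4

4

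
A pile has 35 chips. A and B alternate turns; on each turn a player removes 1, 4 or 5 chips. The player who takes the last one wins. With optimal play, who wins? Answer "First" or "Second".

Mark each pile size as W (mover wins) or L (mover loses):
i:   0  1  2  3  4  5  6  7  8  9 10 11 12 13 14 15 16 17 18 19 20 21 22 23 24 25 26 27 28 29 30 31 32 33 34 35
     L  W  L  W  W  W  W  W  L  W  L  W  W  W  W  W  L  W  L  W  W  W  W  W  L  W  L  W  W  W  W  W  L  W  L  W
Position 35 is W, so the first player wins.

First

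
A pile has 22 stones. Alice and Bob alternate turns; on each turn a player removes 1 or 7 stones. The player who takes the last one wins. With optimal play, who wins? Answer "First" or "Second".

W/L table (W = player to move can force a win):
i:   0  1  2  3  4  5  6  7  8  9 10 11 12 13 14 15 16 17 18 19 20 21 22
     L  W  L  W  L  W  L  W  L  W  L  W  L  W  L  W  L  W  L  W  L  W  L
Position 22 is L, so the second player wins.

Second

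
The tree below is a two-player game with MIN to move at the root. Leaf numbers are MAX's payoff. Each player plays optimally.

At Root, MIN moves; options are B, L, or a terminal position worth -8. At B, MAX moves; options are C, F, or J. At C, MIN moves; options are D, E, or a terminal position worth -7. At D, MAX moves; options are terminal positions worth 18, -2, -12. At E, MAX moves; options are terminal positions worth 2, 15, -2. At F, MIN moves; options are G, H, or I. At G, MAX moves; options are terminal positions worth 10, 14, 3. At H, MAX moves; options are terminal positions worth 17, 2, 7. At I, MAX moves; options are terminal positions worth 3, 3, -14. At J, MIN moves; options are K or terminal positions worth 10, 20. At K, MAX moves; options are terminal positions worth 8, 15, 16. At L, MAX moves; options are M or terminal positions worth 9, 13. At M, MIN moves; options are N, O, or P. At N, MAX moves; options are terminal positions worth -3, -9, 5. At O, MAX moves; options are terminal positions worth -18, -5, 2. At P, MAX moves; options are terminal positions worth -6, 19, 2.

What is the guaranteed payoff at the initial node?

-8

D (MAX): max(18, -2, -12) = 18
E (MAX): max(2, 15, -2) = 15
C (MIN): min(18, 15, -7) = -7
G (MAX): max(10, 14, 3) = 14
H (MAX): max(17, 2, 7) = 17
I (MAX): max(3, 3, -14) = 3
F (MIN): min(14, 17, 3) = 3
K (MAX): max(8, 15, 16) = 16
J (MIN): min(16, 10, 20) = 10
B (MAX): max(-7, 3, 10) = 10
N (MAX): max(-3, -9, 5) = 5
O (MAX): max(-18, -5, 2) = 2
P (MAX): max(-6, 19, 2) = 19
M (MIN): min(5, 2, 19) = 2
L (MAX): max(2, 9, 13) = 13
Root (MIN): min(10, 13, -8) = -8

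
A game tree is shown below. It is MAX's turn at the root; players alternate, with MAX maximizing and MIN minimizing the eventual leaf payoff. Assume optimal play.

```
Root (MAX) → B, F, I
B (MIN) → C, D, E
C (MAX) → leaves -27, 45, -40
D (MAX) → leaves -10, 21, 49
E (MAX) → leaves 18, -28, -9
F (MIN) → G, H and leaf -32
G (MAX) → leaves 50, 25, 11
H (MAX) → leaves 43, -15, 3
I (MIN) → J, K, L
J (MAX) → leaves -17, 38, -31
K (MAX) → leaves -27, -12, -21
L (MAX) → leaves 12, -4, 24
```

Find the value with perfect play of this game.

18

C (MAX): max(-27, 45, -40) = 45
D (MAX): max(-10, 21, 49) = 49
E (MAX): max(18, -28, -9) = 18
B (MIN): min(45, 49, 18) = 18
G (MAX): max(50, 25, 11) = 50
H (MAX): max(43, -15, 3) = 43
F (MIN): min(50, 43, -32) = -32
J (MAX): max(-17, 38, -31) = 38
K (MAX): max(-27, -12, -21) = -12
L (MAX): max(12, -4, 24) = 24
I (MIN): min(38, -12, 24) = -12
Root (MAX): max(18, -32, -12) = 18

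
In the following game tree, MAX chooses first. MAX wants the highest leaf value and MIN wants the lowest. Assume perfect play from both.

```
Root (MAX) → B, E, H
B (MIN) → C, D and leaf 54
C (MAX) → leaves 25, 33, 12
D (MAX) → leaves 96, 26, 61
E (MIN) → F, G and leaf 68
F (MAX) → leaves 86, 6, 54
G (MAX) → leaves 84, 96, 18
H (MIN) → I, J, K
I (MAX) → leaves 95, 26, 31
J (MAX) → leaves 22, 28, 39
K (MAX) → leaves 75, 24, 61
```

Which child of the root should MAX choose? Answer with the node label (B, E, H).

C (MAX): max(25, 33, 12) = 33
D (MAX): max(96, 26, 61) = 96
B (MIN): min(33, 96, 54) = 33
F (MAX): max(86, 6, 54) = 86
G (MAX): max(84, 96, 18) = 96
E (MIN): min(86, 96, 68) = 68
I (MAX): max(95, 26, 31) = 95
J (MAX): max(22, 28, 39) = 39
K (MAX): max(75, 24, 61) = 75
H (MIN): min(95, 39, 75) = 39
Root (MAX): max(33, 68, 39) = 68
MAX picks the child with the highest value: E (value 68).

E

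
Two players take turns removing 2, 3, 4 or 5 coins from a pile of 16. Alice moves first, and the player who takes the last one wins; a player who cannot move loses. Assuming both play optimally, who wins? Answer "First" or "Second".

Positions where the player to move wins (W) vs loses (L):
i:   0  1  2  3  4  5  6  7  8  9 10 11 12 13 14 15 16
     L  L  W  W  W  W  W  L  L  W  W  W  W  W  L  L  W
Position 16 is W, so the first player wins.

First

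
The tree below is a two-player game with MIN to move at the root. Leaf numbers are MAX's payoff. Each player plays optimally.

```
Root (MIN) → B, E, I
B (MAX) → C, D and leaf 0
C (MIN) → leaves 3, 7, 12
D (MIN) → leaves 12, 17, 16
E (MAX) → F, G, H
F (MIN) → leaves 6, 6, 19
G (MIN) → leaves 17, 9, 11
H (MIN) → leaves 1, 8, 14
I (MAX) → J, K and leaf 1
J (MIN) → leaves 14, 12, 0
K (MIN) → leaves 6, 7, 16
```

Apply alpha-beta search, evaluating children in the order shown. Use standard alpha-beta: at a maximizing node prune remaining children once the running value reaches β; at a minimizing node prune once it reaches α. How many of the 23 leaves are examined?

C [α=-∞,β=+∞]: v=3
D [α=3,β=+∞]: v=12
B [α=-∞,β=+∞]: v=12
F [α=-∞,β=12]: v=6
G [α=6,β=12]: v=9
H [α=9,β=12]: v=1 after child 1 ≤ α → α-cutoff, skip 2
E [α=-∞,β=12]: v=9
J [α=-∞,β=9]: v=0
K [α=0,β=9]: v=6
I [α=-∞,β=9]: v=6
Root [α=-∞,β=+∞]: v=6
Leaves evaluated: 21 of 23.

21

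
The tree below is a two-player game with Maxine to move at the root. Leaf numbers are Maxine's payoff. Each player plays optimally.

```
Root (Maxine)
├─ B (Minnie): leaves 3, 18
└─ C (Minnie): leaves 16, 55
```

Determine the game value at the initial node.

16

B (Minnie): min(3, 18) = 3
C (Minnie): min(16, 55) = 16
Root (Maxine): max(3, 16) = 16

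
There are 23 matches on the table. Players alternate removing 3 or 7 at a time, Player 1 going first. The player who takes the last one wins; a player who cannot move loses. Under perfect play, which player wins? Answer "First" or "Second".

First

Positions where the player to move wins (W) vs loses (L):
i:   0  1  2  3  4  5  6  7  8  9 10 11 12 13 14 15 16 17 18 19 20 21 22 23
     L  L  L  W  W  W  L  W  W  W  L  L  L  W  W  W  L  W  W  W  L  L  L  W
Position 23 is W, so the first player wins.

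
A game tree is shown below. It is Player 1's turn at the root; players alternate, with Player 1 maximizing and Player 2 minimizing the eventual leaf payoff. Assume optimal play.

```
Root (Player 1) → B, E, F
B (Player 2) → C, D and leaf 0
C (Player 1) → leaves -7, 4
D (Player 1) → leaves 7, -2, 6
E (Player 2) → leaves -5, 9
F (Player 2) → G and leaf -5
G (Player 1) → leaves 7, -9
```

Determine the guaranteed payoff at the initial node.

C (Player 1): max(-7, 4) = 4
D (Player 1): max(7, -2, 6) = 7
B (Player 2): min(4, 7, 0) = 0
E (Player 2): min(-5, 9) = -5
G (Player 1): max(7, -9) = 7
F (Player 2): min(7, -5) = -5
Root (Player 1): max(0, -5, -5) = 0

0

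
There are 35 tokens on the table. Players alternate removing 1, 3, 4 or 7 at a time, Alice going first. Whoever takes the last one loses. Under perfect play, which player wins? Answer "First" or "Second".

Second

W/L table (W = player to move can force a win):
i:   0  1  2  3  4  5  6  7  8  9 10 11 12 13 14 15 16 17 18 19 20 21 22 23 24 25 26 27 28 29 30 31 32 33 34 35
     W  L  W  L  W  W  W  W  W  L  W  L  W  W  W  W  W  L  W  L  W  W  W  W  W  L  W  L  W  W  W  W  W  L  W  L
Position 35 is L, so the second player wins.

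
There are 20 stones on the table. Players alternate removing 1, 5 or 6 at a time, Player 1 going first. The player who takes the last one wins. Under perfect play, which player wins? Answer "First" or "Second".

i:   0  1  2  3  4  5  6  7  8  9 10 11 12 13 14 15 16 17 18 19 20
     L  W  L  W  L  W  W  W  W  W  W  L  W  L  W  L  W  W  W  W  W
Position 20 is W, so the first player wins.

First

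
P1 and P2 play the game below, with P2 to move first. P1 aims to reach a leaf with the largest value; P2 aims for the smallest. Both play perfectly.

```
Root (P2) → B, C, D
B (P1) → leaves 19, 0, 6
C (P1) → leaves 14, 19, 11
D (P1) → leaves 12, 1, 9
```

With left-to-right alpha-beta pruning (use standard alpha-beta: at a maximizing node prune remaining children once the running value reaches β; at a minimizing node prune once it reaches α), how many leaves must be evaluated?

8

B [α=-∞,β=+∞]: v=19
C [α=-∞,β=19]: v=19 after child 2 ≥ β → β-cutoff, skip 1
D [α=-∞,β=19]: v=12
Root [α=-∞,β=+∞]: v=12
Leaves evaluated: 8 of 9.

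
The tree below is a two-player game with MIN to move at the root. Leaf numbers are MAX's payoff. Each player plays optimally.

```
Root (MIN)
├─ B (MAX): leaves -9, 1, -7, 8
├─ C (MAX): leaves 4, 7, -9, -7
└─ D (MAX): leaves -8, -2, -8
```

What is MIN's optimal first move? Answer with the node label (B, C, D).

D

B (MAX): max(-9, 1, -7, 8) = 8
C (MAX): max(4, 7, -9, -7) = 7
D (MAX): max(-8, -2, -8) = -2
Root (MIN): min(8, 7, -2) = -2
MIN picks the child with the lowest value: D (value -2).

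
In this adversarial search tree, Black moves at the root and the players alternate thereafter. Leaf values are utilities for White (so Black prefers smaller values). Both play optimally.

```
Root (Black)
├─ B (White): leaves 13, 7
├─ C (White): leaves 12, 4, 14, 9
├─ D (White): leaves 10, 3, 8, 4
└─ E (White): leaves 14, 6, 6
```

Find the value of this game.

B (White): max(13, 7) = 13
C (White): max(12, 4, 14, 9) = 14
D (White): max(10, 3, 8, 4) = 10
E (White): max(14, 6, 6) = 14
Root (Black): min(13, 14, 10, 14) = 10

10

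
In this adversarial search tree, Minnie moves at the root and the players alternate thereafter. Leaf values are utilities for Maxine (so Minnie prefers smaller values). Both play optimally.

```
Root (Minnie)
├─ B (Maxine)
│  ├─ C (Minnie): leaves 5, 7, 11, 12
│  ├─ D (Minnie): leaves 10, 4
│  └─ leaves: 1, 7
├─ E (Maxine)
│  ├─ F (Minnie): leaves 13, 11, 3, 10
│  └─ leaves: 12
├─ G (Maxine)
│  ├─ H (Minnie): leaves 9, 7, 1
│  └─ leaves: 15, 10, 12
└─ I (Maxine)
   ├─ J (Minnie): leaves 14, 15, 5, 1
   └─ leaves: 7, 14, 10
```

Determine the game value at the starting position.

7

C (Minnie): min(5, 7, 11, 12) = 5
D (Minnie): min(10, 4) = 4
B (Maxine): max(5, 4, 1, 7) = 7
F (Minnie): min(13, 11, 3, 10) = 3
E (Maxine): max(3, 12) = 12
H (Minnie): min(9, 7, 1) = 1
G (Maxine): max(1, 15, 10, 12) = 15
J (Minnie): min(14, 15, 5, 1) = 1
I (Maxine): max(1, 7, 14, 10) = 14
Root (Minnie): min(7, 12, 15, 14) = 7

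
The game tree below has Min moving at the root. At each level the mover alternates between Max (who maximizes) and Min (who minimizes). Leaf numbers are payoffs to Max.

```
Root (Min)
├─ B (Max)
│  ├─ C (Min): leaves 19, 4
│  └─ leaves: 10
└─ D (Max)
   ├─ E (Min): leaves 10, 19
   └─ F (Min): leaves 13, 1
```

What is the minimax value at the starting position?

10

C (Min): min(19, 4) = 4
B (Max): max(4, 10) = 10
E (Min): min(10, 19) = 10
F (Min): min(13, 1) = 1
D (Max): max(10, 1) = 10
Root (Min): min(10, 10) = 10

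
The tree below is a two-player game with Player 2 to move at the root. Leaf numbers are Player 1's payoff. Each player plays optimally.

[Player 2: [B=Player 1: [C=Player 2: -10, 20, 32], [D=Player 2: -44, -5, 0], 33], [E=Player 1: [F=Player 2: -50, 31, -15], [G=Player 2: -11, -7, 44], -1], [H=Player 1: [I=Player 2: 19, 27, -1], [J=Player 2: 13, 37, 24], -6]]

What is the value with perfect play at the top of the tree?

-1

C (Player 2): min(-10, 20, 32) = -10
D (Player 2): min(-44, -5, 0) = -44
B (Player 1): max(-10, -44, 33) = 33
F (Player 2): min(-50, 31, -15) = -50
G (Player 2): min(-11, -7, 44) = -11
E (Player 1): max(-50, -11, -1) = -1
I (Player 2): min(19, 27, -1) = -1
J (Player 2): min(13, 37, 24) = 13
H (Player 1): max(-1, 13, -6) = 13
Root (Player 2): min(33, -1, 13) = -1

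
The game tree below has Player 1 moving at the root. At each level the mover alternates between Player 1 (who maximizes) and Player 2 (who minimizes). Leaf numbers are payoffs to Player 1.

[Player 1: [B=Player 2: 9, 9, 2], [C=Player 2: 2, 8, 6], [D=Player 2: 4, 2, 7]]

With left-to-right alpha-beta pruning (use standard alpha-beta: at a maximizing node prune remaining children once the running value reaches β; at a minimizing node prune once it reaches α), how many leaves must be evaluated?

B [α=-∞,β=+∞]: v=2
C [α=2,β=+∞]: v=2 after child 1 ≤ α → α-cutoff, skip 2
D [α=2,β=+∞]: v=2 after child 2 ≤ α → α-cutoff, skip 1
Root [α=-∞,β=+∞]: v=2
Leaves evaluated: 6 of 9.

6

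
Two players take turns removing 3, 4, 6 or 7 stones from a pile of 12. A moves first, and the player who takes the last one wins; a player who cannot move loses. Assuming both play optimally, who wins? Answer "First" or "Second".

W/L table (W = player to move can force a win):
i:   0  1  2  3  4  5  6  7  8  9 10 11 12
     L  L  L  W  W  W  W  W  W  W  L  L  L
Position 12 is L, so the second player wins.

Second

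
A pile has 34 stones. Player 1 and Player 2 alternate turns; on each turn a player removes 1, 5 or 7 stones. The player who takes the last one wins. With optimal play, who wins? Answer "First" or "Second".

Compute winning (W) and losing (L) positions by backward induction:
i:   0  1  2  3  4  5  6  7  8  9 10 11 12 13 14 15 16 17 18 19 20 21 22 23 24 25 26 27 28 29 30 31 32 33 34
     L  W  L  W  L  W  L  W  L  W  L  W  L  W  L  W  L  W  L  W  L  W  L  W  L  W  L  W  L  W  L  W  L  W  L
Position 34 is L, so the second player wins.

Second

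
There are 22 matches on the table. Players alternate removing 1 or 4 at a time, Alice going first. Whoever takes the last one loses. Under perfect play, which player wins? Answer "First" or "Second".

First

Mark each pile size as W (mover wins) or L (mover loses):
i:   0  1  2  3  4  5  6  7  8  9 10 11 12 13 14 15 16 17 18 19 20 21 22
     W  L  W  L  W  W  L  W  L  W  W  L  W  L  W  W  L  W  L  W  W  L  W
Position 22 is W, so the first player wins.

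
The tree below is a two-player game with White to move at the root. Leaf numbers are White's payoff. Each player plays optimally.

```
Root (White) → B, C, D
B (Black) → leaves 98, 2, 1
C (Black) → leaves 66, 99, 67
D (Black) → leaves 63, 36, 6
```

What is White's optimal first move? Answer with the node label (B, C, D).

B (Black): min(98, 2, 1) = 1
C (Black): min(66, 99, 67) = 66
D (Black): min(63, 36, 6) = 6
Root (White): max(1, 66, 6) = 66
White picks the child with the highest value: C (value 66).

C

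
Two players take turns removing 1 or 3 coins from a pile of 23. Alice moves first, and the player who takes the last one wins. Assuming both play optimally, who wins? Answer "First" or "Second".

Mark each pile size as W (mover wins) or L (mover loses):
i:   0  1  2  3  4  5  6  7  8  9 10 11 12 13 14 15 16 17 18 19 20 21 22 23
     L  W  L  W  L  W  L  W  L  W  L  W  L  W  L  W  L  W  L  W  L  W  L  W
Position 23 is W, so the first player wins.

First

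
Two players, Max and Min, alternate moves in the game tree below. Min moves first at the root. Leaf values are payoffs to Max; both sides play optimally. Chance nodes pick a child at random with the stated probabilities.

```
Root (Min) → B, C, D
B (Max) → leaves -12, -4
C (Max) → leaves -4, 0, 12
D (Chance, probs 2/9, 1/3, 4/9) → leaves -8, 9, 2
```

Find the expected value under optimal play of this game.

B (Max): max(-12, -4) = -4
C (Max): max(-4, 0, 12) = 12
D (Chance): 2/9·-8 + 1/3·9 + 4/9·2 = 2.11
Root (Min): min(-4, 12, 2.11) = -4

-4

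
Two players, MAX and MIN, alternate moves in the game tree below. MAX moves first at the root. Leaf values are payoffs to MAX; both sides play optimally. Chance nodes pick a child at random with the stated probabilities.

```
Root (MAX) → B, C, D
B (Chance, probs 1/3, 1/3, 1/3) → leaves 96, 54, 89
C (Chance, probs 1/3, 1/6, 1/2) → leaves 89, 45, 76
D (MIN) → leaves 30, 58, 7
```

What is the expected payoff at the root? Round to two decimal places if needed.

79.67

B (Chance): 1/3·96 + 1/3·54 + 1/3·89 = 79.67
C (Chance): 1/3·89 + 1/6·45 + 1/2·76 = 75.17
D (MIN): min(30, 58, 7) = 7
Root (MAX): max(79.67, 75.17, 7) = 79.67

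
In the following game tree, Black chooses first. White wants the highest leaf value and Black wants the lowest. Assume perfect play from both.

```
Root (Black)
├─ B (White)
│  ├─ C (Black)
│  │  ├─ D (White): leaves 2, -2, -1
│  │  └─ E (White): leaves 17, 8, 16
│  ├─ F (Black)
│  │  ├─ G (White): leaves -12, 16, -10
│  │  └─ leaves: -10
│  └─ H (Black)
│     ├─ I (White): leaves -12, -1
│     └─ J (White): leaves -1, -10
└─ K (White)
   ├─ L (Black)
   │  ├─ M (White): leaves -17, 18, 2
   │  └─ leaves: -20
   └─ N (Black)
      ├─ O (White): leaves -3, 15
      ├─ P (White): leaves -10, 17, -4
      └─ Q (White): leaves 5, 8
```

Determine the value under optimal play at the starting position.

2

D (White): max(2, -2, -1) = 2
E (White): max(17, 8, 16) = 17
C (Black): min(2, 17) = 2
G (White): max(-12, 16, -10) = 16
F (Black): min(16, -10) = -10
I (White): max(-12, -1) = -1
J (White): max(-1, -10) = -1
H (Black): min(-1, -1) = -1
B (White): max(2, -10, -1) = 2
M (White): max(-17, 18, 2) = 18
L (Black): min(18, -20) = -20
O (White): max(-3, 15) = 15
P (White): max(-10, 17, -4) = 17
Q (White): max(5, 8) = 8
N (Black): min(15, 17, 8) = 8
K (White): max(-20, 8) = 8
Root (Black): min(2, 8) = 2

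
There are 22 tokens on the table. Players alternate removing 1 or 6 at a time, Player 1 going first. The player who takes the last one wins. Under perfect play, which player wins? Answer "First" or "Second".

W/L table (W = player to move can force a win):
i:   0  1  2  3  4  5  6  7  8  9 10 11 12 13 14 15 16 17 18 19 20 21 22
     L  W  L  W  L  W  W  L  W  L  W  L  W  W  L  W  L  W  L  W  W  L  W
Position 22 is W, so the first player wins.

First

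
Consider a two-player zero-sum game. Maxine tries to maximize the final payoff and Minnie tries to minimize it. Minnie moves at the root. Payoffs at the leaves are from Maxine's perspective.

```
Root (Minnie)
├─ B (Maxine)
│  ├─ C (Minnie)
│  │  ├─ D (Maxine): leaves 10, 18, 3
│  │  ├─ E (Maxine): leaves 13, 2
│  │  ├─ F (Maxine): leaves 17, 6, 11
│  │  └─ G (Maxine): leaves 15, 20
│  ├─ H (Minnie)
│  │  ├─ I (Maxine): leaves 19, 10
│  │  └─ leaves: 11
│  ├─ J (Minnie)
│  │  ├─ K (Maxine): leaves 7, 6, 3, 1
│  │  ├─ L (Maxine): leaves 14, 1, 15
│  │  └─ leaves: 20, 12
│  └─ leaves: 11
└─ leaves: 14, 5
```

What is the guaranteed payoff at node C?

13

D: max(10, 18, 3) = 18
E: max(13, 2) = 13
F: max(17, 6, 11) = 17
G: max(15, 20) = 20
C: min(18, 13, 17, 20) = 13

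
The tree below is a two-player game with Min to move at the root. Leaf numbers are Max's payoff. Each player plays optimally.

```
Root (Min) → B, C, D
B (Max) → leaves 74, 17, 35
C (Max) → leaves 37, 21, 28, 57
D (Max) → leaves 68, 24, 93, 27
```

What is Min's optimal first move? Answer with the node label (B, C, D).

C

B (Max): max(74, 17, 35) = 74
C (Max): max(37, 21, 28, 57) = 57
D (Max): max(68, 24, 93, 27) = 93
Root (Min): min(74, 57, 93) = 57
Min picks the child with the lowest value: C (value 57).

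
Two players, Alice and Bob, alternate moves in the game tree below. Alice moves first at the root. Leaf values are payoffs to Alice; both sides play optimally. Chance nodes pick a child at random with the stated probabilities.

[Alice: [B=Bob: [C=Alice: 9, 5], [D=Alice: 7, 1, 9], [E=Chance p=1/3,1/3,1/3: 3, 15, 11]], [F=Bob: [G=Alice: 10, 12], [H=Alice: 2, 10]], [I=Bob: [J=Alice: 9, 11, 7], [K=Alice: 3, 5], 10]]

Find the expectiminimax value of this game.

C (Alice): max(9, 5) = 9
D (Alice): max(7, 1, 9) = 9
E (Chance): 1/3·3 + 1/3·15 + 1/3·11 = 9.67
B (Bob): min(9, 9, 9.67) = 9
G (Alice): max(10, 12) = 12
H (Alice): max(2, 10) = 10
F (Bob): min(12, 10) = 10
J (Alice): max(9, 11, 7) = 11
K (Alice): max(3, 5) = 5
I (Bob): min(11, 5, 10) = 5
Root (Alice): max(9, 10, 5) = 10

10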